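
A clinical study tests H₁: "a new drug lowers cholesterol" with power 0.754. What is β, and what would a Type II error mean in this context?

β = 1 - power = 1 - 0.754 = 0.246. A Type II error is failing to reject H₀ when H₀ is false (false negative) — here, failing to conclude that a new drug lowers cholesterol when in fact it is true. Consequence: shelving an effective drug — patients miss out on a treatment that would have helped.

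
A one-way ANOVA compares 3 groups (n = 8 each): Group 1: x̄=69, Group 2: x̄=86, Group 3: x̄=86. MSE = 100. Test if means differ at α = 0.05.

Grand mean = 80.33. SS_between = 1541.33, MS_between = 770.67. F = 7.707, F_crit ≈ 3.467. Reject H₀.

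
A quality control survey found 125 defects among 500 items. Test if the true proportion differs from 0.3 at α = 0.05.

p̂ = 0.25, p₀ = 0.3. z = (p̂ - p₀)/√(p₀(1-p₀)/n) = -2.44. Critical: ±1.96. Reject H₀.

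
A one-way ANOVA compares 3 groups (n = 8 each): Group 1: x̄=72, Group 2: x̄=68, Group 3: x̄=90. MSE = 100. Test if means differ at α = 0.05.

Grand mean = 76.67. SS_between = 2197.33, MS_between = 1098.67. F = 10.987, F_crit ≈ 3.467. Reject H₀.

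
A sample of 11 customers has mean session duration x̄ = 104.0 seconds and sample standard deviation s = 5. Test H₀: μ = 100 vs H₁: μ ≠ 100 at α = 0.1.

t = (x̄ - μ₀)/(s/√n) = (104.0 - 100)/(5/√11) = 2.653. df = 10, critical t = ±1.812. Reject H₀.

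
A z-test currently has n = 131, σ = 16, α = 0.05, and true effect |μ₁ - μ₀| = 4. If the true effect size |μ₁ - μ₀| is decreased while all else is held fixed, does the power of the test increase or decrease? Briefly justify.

Power decreases: a smaller true effect decreases the non-centrality λ = |μ₁ - μ₀|/(σ/√n).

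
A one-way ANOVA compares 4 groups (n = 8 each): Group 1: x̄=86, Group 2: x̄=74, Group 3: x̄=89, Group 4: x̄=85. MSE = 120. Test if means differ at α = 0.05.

Grand mean = 83.5. SS_between = 1032.0, MS_between = 344.0. F = 2.867, F_crit ≈ 2.947. Fail to reject H₀.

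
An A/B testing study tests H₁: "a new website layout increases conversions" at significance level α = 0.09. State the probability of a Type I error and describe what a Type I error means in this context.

P(Type I error) = α = 0.09. A Type I error is rejecting H₀ when H₀ is actually true (false positive) — here, concluding that a new website layout increases conversions when in fact this is not the case. Consequence: rolling out a layout that doesn't actually help — wasted engineering effort.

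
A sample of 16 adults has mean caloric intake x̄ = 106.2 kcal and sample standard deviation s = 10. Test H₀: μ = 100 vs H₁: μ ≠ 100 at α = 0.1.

t = (x̄ - μ₀)/(s/√n) = (106.2 - 100)/(10/√16) = 2.48. df = 15, critical t = ±1.753. Reject H₀.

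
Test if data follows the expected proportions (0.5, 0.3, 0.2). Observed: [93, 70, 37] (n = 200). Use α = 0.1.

Expected: [100.0, 60.0, 40.0]. χ² = 2.382. df = 2, critical = 4.605. Fail to reject H₀.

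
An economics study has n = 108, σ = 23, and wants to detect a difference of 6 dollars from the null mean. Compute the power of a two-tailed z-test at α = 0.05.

SE = σ/√n = 23/√108 = 2.213. Non-centrality λ = d/SE = 6/2.213 = 2.711. Power ≈ Φ(λ - z_{α/2}) = Φ(2.711 - 1.96) = Φ(0.751) = 0.774.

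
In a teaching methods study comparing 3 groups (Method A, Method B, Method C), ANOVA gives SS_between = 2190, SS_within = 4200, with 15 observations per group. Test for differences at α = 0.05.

df_between = 2, df_within = 42. F = MS_between/MS_within = 1095.0/100.0 = 10.95. F_crit ≈ 3.22. Reject H₀. At least one mean differs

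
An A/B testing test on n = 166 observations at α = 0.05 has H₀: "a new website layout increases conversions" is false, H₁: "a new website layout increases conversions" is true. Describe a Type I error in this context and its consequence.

Type I error: rejecting H₀ when it is true — concluding that a new website layout increases conversions when in fact it is not. Consequence: rolling out a layout that doesn't actually help — wasted engineering effort.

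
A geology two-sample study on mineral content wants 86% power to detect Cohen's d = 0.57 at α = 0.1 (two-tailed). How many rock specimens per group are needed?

z_{α/2} = 1.645, z_β = Φ⁻¹(0.86) = 1.08. For medium effect (d = 0.57): n per group = 2(z_{α/2} + z_β)²/d² = 2(1.645 + 1.08)²/0.57² = 45.7 → 46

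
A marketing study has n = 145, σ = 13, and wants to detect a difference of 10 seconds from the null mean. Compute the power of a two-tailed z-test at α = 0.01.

SE = σ/√n = 13/√145 = 1.08. Non-centrality λ = d/SE = 10/1.08 = 9.263. Power ≈ Φ(λ - z_{α/2}) = Φ(9.263 - 2.576) = Φ(6.687) = 1.0.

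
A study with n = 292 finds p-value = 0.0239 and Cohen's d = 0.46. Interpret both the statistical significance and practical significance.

Statistically significant (p = 0.0239 < 0.05). Cohen's d = 0.46 indicates a small effect size. Both statistical and practical significance should be considered.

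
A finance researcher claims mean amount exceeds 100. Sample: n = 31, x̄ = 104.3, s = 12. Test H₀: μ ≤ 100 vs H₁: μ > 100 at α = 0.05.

t = (104.3 - 100)/(12/√31) = 1.995, df = 30. Critical t = 1.697. Reject H₀.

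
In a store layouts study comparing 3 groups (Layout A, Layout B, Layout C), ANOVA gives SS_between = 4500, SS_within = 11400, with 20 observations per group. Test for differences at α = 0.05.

df_between = 2, df_within = 57. F = MS_between/MS_within = 2250.0/200.0 = 11.25. F_crit ≈ 3.159. Reject H₀. At least one mean differs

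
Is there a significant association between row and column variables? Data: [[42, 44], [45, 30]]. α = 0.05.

χ² = 2.01. df = 1, critical = 3.841. Fail to reject H₀. No evidence of dependence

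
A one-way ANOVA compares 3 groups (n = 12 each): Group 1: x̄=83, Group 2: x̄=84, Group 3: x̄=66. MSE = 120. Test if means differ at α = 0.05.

Grand mean = 77.67. SS_between = 2456.0, MS_between = 1228.0. F = 10.233, F_crit ≈ 3.285. Reject H₀.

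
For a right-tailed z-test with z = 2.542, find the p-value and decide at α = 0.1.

p = P(Z > 2.542) = 1 - Φ(2.542) ≈ 0.0055. Since p < 0.1, reject H₀ (significant) at α = 0.1.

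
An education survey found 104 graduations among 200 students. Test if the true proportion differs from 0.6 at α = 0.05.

p̂ = 0.52, p₀ = 0.6. z = (p̂ - p₀)/√(p₀(1-p₀)/n) = -2.309. Critical: ±1.96. Reject H₀.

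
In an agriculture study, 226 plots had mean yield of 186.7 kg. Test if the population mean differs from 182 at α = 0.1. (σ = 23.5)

z = (x̄ - μ₀)/(σ/√n) = (186.7 - 182)/(23.5/√226) = 3.007. Critical value: ±1.645. Since |3.007| > 1.645, Reject H₀.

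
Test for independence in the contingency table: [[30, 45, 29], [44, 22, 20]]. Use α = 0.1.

χ² = 10.587. df = 2, critical = 4.605. Reject H₀. Variables are dependent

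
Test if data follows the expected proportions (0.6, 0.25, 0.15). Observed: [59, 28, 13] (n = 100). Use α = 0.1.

Expected: [60.0, 25.0, 15.0]. χ² = 0.643. df = 2, critical = 4.605. Fail to reject H₀.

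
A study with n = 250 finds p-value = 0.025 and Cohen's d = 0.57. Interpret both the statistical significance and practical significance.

Statistically significant (p = 0.025 < 0.05). Cohen's d = 0.57 indicates a medium effect size. Both statistical and practical significance should be considered.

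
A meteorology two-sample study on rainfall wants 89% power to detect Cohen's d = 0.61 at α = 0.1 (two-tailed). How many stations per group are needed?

z_{α/2} = 1.645, z_β = Φ⁻¹(0.89) = 1.227. For medium effect (d = 0.61): n per group = 2(z_{α/2} + z_β)²/d² = 2(1.645 + 1.227)²/0.61² = 44.3 → 45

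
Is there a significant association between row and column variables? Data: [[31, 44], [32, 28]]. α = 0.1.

χ² = 1.929. df = 1, critical = 2.706. Fail to reject H₀. No evidence of dependence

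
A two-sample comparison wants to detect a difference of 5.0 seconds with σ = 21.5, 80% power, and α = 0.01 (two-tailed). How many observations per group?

n per group = 2(z_α/2 + z_β)²σ²/d² = 2×(2.576 + 0.84)²×21.5²/5.0² = 431.5 → n = 432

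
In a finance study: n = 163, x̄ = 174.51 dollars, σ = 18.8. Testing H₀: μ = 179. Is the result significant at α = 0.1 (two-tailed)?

z = (174.51 - 179)/(18.8/√163) = -3.049. Since |z| > 1.645, significant at α = 0.1.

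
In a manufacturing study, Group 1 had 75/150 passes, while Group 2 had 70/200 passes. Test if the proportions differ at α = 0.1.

p̂₁ = 0.5, p̂₂ = 0.35, pooled p̂ = 0.414. z = 2.819. Critical: ±1.645. Reject H₀.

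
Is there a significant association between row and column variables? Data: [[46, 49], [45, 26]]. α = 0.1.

χ² = 3.671. df = 1, critical = 2.706. Reject H₀. Variables are dependent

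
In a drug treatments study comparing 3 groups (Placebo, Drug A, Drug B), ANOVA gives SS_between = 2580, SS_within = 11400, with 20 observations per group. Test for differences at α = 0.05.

df_between = 2, df_within = 57. F = MS_between/MS_within = 1290.0/200.0 = 6.45. F_crit ≈ 3.159. Reject H₀. At least one mean differs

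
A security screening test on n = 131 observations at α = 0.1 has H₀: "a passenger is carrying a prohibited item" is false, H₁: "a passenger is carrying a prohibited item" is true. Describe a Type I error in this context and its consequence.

Type I error: rejecting H₀ when it is true — concluding that a passenger is carrying a prohibited item when in fact it is not. Consequence: detaining an innocent passenger — delay and inconvenience.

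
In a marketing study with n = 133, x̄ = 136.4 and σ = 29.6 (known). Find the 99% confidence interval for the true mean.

CI = x̄ ± z*(σ/√n) = 136.4 ± 2.576(29.6/√133) = 136.4 ± 6.61 = (129.79, 143.01)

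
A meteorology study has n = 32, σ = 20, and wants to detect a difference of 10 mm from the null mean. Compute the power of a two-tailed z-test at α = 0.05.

SE = σ/√n = 20/√32 = 3.536. Non-centrality λ = d/SE = 10/3.536 = 2.828. Power ≈ Φ(λ - z_{α/2}) = Φ(2.828 - 1.96) = Φ(0.868) = 0.807.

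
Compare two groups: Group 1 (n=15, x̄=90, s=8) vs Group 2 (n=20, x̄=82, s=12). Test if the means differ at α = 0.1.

Pooled sp = 10.49. t = 2.233, df = 33. Critical t = ±1.692. Reject H₀.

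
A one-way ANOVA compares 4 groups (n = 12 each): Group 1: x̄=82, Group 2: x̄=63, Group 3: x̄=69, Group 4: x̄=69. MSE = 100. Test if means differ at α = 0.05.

Grand mean = 70.75. SS_between = 2313.0, MS_between = 771.0. F = 7.71, F_crit ≈ 2.816. Reject H₀.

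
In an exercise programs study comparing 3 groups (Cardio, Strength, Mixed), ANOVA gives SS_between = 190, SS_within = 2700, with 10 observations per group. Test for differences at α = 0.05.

df_between = 2, df_within = 27. F = MS_between/MS_within = 95.0/100.0 = 0.95. F_crit ≈ 3.354. Fail to reject H₀.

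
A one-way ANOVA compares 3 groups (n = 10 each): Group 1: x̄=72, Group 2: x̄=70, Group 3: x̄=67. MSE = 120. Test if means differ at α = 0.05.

Grand mean = 69.67. SS_between = 126.67, MS_between = 63.33. F = 0.528, F_crit ≈ 3.354. Fail to reject H₀.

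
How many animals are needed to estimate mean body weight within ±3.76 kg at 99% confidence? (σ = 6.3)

n = (z*σ/E)² = (2.576×6.3/3.76)² = 18.6 → n = 19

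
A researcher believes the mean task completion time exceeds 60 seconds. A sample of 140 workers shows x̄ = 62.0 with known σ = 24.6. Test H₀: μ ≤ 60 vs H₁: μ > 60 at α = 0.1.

z = 0.962. Critical value: 1.28. Fail to reject H₀.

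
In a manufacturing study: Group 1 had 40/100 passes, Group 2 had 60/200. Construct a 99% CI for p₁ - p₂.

p̂₁ = 0.4, p̂₂ = 0.3. Difference = 0.1. CI = (-0.051, 0.251)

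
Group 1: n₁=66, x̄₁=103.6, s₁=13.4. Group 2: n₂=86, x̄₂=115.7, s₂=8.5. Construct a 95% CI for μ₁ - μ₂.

Difference = -12.1. SE = √(13.4²/66 + 8.5²/86) = 1.887. CI = (-15.8, -8.4)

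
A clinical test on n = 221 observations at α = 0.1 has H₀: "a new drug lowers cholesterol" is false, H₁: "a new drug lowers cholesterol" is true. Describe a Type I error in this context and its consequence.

Type I error: rejecting H₀ when it is true — concluding that a new drug lowers cholesterol when in fact it is not. Consequence: approving an ineffective drug — patients take a useless medication and may skip effective alternatives.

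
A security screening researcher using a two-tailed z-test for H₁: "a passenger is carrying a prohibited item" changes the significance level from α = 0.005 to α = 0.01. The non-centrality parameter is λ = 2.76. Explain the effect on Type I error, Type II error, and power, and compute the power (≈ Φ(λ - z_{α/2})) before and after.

Increasing α from 0.005 to 0.01:
• Type I error rate increases (α is the Type I rate by definition).
• Critical value moves from z_{α/2} = 2.807 to 2.576, so power = Φ(λ - z_{α/2}) goes from Φ(2.76 - 2.807) = 0.481 to Φ(2.76 - 2.576) = 0.573.
• Type II error rate β = 1 - power therefore decreases (0.519 → 0.427).
Appropriate when false negatives are costly — here, letting a prohibited item through — security breach.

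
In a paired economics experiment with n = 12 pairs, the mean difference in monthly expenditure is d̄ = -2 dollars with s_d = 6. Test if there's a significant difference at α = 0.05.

t = d̄/(s_d/√n) = -2/(6/√12) = -1.155. df = 11, critical t = ±2.201. Fail to reject H₀.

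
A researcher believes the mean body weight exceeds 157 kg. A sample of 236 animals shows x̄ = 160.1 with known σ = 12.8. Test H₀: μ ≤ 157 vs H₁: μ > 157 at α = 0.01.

z = 3.721. Critical value: 2.33. Reject H₀.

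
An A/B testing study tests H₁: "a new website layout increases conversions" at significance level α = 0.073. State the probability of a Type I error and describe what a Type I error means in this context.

P(Type I error) = α = 0.073. A Type I error is rejecting H₀ when H₀ is actually true (false positive) — here, concluding that a new website layout increases conversions when in fact this is not the case. Consequence: rolling out a layout that doesn't actually help — wasted engineering effort.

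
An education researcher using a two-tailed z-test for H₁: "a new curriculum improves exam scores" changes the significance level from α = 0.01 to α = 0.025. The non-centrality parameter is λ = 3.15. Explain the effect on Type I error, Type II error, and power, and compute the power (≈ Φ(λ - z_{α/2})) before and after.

Increasing α from 0.01 to 0.025:
• Type I error rate increases (α is the Type I rate by definition).
• Critical value moves from z_{α/2} = 2.576 to 2.241, so power = Φ(λ - z_{α/2}) goes from Φ(3.15 - 2.576) = 0.717 to Φ(3.15 - 2.241) = 0.818.
• Type II error rate β = 1 - power therefore decreases (0.283 → 0.182).
Appropriate when false negatives are costly — here, keeping the old curriculum when the new one would have helped students.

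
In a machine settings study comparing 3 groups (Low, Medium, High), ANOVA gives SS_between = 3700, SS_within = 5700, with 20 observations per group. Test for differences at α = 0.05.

df_between = 2, df_within = 57. F = MS_between/MS_within = 1850.0/100.0 = 18.5. F_crit ≈ 3.159. Reject H₀. At least one mean differs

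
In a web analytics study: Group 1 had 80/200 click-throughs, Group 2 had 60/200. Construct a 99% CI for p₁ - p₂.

p̂₁ = 0.4, p̂₂ = 0.3. Difference = 0.1. CI = (-0.022, 0.222)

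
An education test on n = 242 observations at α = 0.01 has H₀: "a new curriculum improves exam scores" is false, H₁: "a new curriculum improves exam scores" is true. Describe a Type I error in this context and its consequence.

Type I error: rejecting H₀ when it is true — concluding that a new curriculum improves exam scores when in fact it is not. Consequence: adopting a curriculum that gives no real benefit — disruption for nothing.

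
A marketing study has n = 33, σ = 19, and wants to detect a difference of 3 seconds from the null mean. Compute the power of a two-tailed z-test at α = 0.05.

SE = σ/√n = 19/√33 = 3.307. Non-centrality λ = d/SE = 3/3.307 = 0.907. Power ≈ Φ(λ - z_{α/2}) = Φ(0.907 - 1.96) = Φ(-1.053) = 0.146.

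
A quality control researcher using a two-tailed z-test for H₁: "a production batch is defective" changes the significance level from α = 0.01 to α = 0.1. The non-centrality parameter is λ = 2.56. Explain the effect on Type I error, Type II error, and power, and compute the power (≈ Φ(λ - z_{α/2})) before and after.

Increasing α from 0.01 to 0.1:
• Type I error rate increases (α is the Type I rate by definition).
• Critical value moves from z_{α/2} = 2.576 to 1.645, so power = Φ(λ - z_{α/2}) goes from Φ(2.56 - 2.576) = 0.494 to Φ(2.56 - 1.645) = 0.82.
• Type II error rate β = 1 - power therefore decreases (0.506 → 0.18).
Appropriate when false negatives are costly — here, shipping a defective batch — faulty products reach customers.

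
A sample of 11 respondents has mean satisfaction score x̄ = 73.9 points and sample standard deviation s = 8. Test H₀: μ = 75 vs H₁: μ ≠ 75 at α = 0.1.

t = (x̄ - μ₀)/(s/√n) = (73.9 - 75)/(8/√11) = -0.456. df = 10, critical t = ±1.812. Fail to reject H₀.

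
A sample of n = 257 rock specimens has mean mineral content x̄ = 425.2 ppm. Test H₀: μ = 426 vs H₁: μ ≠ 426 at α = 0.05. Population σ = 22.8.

z = (x̄ - μ₀)/(σ/√n) = (425.2 - 426)/(22.8/√257) = -0.562. Critical value: ±1.96. Since |-0.562| ≤ 1.96, Fail to reject H₀.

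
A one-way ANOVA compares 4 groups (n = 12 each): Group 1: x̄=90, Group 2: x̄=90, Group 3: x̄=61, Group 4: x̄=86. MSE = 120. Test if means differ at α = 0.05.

Grand mean = 81.75. SS_between = 7017.0, MS_between = 2339.0. F = 19.492, F_crit ≈ 2.816. Reject H₀.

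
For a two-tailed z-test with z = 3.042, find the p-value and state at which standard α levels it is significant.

p = 2·P(Z > |3.042|) = 2·(1 - Φ(3.042)) ≈ 0.0024. Significant at α = 0.1; Significant at α = 0.05; Significant at α = 0.01.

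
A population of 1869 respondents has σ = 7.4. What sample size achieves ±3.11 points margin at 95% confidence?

Without FPC: n₀ = (1.96×7.4/3.11)² = 21.75. With FPC: n = n₀N/(n₀+N-1) = 21.5 → n = 22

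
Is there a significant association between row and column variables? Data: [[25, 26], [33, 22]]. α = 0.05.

χ² = 1.288. df = 1, critical = 3.841. Fail to reject H₀. No evidence of dependence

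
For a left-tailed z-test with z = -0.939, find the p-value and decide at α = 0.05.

p = P(Z < -0.939) = Φ(-0.939) ≈ 0.1739. Since p ≥ 0.05, fail to reject H₀ (not significant) at α = 0.05.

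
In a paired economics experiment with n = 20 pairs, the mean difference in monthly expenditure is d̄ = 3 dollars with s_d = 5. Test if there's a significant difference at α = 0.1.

t = d̄/(s_d/√n) = 3/(5/√20) = 2.683. df = 19, critical t = ±1.729. Reject H₀.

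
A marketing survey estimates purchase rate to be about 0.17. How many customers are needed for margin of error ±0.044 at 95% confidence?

n = z²p(1-p)/E² = 1.96²×0.17×0.83/0.044² = 280.0 → n = 280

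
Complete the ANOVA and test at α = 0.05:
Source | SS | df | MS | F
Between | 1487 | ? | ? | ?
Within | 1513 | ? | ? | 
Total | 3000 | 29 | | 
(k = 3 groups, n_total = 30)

df_between = 2, df_within = 27. MS_between = 743.5, MS_within = 56.04. F = 13.268, F_crit ≈ 3.354. Reject H₀.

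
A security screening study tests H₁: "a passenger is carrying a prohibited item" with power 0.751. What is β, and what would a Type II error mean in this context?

β = 1 - power = 1 - 0.751 = 0.249. A Type II error is failing to reject H₀ when H₀ is false (false negative) — here, failing to conclude that a passenger is carrying a prohibited item when in fact it is true. Consequence: letting a prohibited item through — security breach.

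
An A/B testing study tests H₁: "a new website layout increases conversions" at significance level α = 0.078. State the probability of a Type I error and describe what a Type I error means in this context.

P(Type I error) = α = 0.078. A Type I error is rejecting H₀ when H₀ is actually true (false positive) — here, concluding that a new website layout increases conversions when in fact this is not the case. Consequence: rolling out a layout that doesn't actually help — wasted engineering effort.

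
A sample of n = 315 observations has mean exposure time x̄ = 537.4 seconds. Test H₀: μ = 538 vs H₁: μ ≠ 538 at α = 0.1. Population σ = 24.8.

z = (x̄ - μ₀)/(σ/√n) = (537.4 - 538)/(24.8/√315) = -0.429. Critical value: ±1.645. Since |-0.429| ≤ 1.645, Fail to reject H₀.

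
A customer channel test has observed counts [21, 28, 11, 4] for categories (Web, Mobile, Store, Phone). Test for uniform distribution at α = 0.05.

Expected = 16 each. χ² = Σ(O-E)²/E = 21.125. df = 3, critical value = 7.815. Reject H₀.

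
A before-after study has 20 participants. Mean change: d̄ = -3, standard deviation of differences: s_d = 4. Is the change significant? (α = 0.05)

t = d̄/(s_d/√n) = -3/(4/√20) = -3.354. df = 19, critical t = ±2.093. Reject H₀.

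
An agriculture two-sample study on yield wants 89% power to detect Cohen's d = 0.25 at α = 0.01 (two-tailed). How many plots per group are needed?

z_{α/2} = 2.576, z_β = Φ⁻¹(0.89) = 1.227. For small effect (d = 0.25): n per group = 2(z_{α/2} + z_β)²/d² = 2(2.576 + 1.227)²/0.25² = 462.8 → 463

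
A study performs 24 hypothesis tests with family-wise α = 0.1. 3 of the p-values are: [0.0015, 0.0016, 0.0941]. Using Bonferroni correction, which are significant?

Bonferroni α = 0.1/24 = 0.00417. Significant p-values: [0.0015, 0.0016]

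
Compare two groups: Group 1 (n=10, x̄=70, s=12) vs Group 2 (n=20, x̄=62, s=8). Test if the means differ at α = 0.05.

Pooled sp = 9.47. t = 2.181, df = 28. Critical t = ±2.048. Reject H₀.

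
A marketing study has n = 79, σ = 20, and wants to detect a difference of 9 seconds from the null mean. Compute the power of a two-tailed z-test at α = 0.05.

SE = σ/√n = 20/√79 = 2.25. Non-centrality λ = d/SE = 9/2.25 = 4.0. Power ≈ Φ(λ - z_{α/2}) = Φ(4.0 - 1.96) = Φ(2.04) = 0.979.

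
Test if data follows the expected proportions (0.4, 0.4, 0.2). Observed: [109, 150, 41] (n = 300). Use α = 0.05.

Expected: [120.0, 120.0, 60.0]. χ² = 14.525. df = 2, critical = 5.991. Reject H₀.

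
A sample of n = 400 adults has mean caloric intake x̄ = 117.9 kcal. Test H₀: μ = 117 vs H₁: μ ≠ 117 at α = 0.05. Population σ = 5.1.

z = (x̄ - μ₀)/(σ/√n) = (117.9 - 117)/(5.1/√400) = 3.529. Critical value: ±1.96. Since |3.529| > 1.96, Reject H₀.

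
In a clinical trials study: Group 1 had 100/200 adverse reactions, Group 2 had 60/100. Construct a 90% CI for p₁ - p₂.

p̂₁ = 0.5, p̂₂ = 0.6. Difference = -0.1. CI = (-0.199, -0.001)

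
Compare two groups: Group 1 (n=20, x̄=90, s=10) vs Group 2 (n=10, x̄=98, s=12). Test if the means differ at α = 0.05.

Pooled sp = 10.68. t = -1.933, df = 28. Critical t = ±2.048. Fail to reject H₀.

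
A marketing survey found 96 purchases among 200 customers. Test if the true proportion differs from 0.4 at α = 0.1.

p̂ = 0.48, p₀ = 0.4. z = (p̂ - p₀)/√(p₀(1-p₀)/n) = 2.309. Critical: ±1.645. Reject H₀.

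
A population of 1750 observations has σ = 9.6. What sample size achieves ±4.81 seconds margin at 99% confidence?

Without FPC: n₀ = (2.576×9.6/4.81)² = 26.433. With FPC: n = n₀N/(n₀+N-1) = 26.1 → n = 27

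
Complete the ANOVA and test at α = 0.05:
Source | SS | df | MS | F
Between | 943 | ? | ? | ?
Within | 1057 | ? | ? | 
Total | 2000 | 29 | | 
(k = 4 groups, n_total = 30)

df_between = 3, df_within = 26. MS_between = 314.33, MS_within = 40.65. F = 7.732, F_crit ≈ 2.975. Reject H₀.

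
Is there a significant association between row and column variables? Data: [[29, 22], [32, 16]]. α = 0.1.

χ² = 1.005. df = 1, critical = 2.706. Fail to reject H₀. No evidence of dependence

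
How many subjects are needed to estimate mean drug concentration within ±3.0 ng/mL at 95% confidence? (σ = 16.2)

n = (z*σ/E)² = (1.96×16.2/3.0)² = 112.02 → n = 113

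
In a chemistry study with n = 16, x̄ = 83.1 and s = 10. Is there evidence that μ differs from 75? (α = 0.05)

t = (x̄ - μ₀)/(s/√n) = (83.1 - 75)/(10/√16) = 3.24. df = 15, critical t = ±2.131. Reject H₀.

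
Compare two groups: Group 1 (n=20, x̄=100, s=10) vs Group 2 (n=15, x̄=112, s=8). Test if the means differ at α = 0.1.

Pooled sp = 9.2. t = -3.817, df = 33. Critical t = ±1.692. Reject H₀.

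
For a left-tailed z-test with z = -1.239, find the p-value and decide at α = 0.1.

p = P(Z < -1.239) = Φ(-1.239) ≈ 0.1077. Since p ≥ 0.1, fail to reject H₀ (not significant) at α = 0.1.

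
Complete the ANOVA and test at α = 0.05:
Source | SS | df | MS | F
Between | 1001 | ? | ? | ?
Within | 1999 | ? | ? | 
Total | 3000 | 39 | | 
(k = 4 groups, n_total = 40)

df_between = 3, df_within = 36. MS_between = 333.67, MS_within = 55.53. F = 6.009, F_crit ≈ 2.866. Reject H₀.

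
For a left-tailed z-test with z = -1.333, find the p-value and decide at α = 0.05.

p = P(Z < -1.333) = Φ(-1.333) ≈ 0.0913. Since p ≥ 0.05, fail to reject H₀ (not significant) at α = 0.05.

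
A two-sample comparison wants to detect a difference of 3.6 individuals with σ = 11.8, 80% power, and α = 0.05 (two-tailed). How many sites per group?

n per group = 2(z_α/2 + z_β)²σ²/d² = 2×(1.96 + 0.84)²×11.8²/3.6² = 168.5 → n = 169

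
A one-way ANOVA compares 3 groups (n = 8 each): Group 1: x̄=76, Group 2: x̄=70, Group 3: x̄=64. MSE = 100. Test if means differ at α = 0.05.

Grand mean = 70.0. SS_between = 576.0, MS_between = 288.0. F = 2.88, F_crit ≈ 3.467. Fail to reject H₀.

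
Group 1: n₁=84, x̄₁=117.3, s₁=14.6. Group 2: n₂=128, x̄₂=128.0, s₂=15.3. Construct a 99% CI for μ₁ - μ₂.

Difference = -10.7. SE = √(14.6²/84 + 15.3²/128) = 2.09. CI = (-16.08, -5.32)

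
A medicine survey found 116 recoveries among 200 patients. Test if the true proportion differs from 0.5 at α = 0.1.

p̂ = 0.58, p₀ = 0.5. z = (p̂ - p₀)/√(p₀(1-p₀)/n) = 2.263. Critical: ±1.645. Reject H₀.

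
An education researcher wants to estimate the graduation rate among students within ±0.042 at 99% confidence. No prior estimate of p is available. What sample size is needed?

Conservative approach: use p = 0.5 (maximizes p(1-p) = 0.25). n = z²(0.25)/E² = 2.576²×0.25/0.042² = 940.4 → n = 941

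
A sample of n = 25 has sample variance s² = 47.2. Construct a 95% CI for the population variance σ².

df = 24. χ²_{0.025} = 39.364, χ²_{0.975} = 12.401. CI for σ² = ((n-1)s²/χ²_{α/2}, (n-1)s²/χ²_{1-α/2}) = (24·47.2/39.364, 24·47.2/12.401) = (28.78, 91.35)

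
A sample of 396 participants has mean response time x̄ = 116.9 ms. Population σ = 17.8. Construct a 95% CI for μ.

CI = x̄ ± z*(σ/√n) = 116.9 ± 1.96(17.8/√396) = 116.9 ± 1.75 = (115.15, 118.65)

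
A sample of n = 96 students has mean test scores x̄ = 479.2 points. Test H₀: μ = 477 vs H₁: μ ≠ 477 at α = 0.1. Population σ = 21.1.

z = (x̄ - μ₀)/(σ/√n) = (479.2 - 477)/(21.1/√96) = 1.022. Critical value: ±1.645. Since |1.022| ≤ 1.645, Fail to reject H₀.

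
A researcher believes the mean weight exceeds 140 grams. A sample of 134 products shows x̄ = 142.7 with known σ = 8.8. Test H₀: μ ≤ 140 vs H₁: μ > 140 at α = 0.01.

z = 3.552. Critical value: 2.33. Reject H₀.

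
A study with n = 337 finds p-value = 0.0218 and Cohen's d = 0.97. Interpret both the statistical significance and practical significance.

Statistically significant (p = 0.0218 < 0.05). Cohen's d = 0.97 indicates a large effect size. Both statistical and practical significance should be considered.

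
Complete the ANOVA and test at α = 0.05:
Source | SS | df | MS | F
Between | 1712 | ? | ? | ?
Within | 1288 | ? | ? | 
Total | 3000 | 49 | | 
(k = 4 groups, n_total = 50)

df_between = 3, df_within = 46. MS_between = 570.67, MS_within = 28.0. F = 20.381, F_crit ≈ 2.807. Reject H₀.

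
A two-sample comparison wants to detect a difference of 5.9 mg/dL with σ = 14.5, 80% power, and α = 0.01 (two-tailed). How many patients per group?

n per group = 2(z_α/2 + z_β)²σ²/d² = 2×(2.576 + 0.84)²×14.5²/5.9² = 141.0 → n = 141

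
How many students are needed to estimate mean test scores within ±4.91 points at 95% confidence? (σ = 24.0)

n = (z*σ/E)² = (1.96×24.0/4.91)² = 91.8 → n = 92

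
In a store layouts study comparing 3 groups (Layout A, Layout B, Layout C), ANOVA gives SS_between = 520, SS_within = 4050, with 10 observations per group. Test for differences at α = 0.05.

df_between = 2, df_within = 27. F = MS_between/MS_within = 260.0/150.0 = 1.733. F_crit ≈ 3.354. Fail to reject H₀.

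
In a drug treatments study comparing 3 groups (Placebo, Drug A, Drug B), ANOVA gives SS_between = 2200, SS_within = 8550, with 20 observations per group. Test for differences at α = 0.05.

df_between = 2, df_within = 57. F = MS_between/MS_within = 1100.0/150.0 = 7.333. F_crit ≈ 3.159. Reject H₀. At least one mean differs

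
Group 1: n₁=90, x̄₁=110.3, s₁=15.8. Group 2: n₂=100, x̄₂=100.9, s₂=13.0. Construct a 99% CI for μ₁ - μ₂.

Difference = 9.4. SE = √(15.8²/90 + 13.0²/100) = 2.113. CI = (3.96, 14.84)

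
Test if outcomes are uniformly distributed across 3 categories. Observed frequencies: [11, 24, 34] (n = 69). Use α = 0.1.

Expected = 23 each. χ² = Σ(O-E)²/E = 11.565. df = 2, critical value = 4.605. Reject H₀.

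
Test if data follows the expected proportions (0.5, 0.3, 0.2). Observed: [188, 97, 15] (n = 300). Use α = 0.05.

Expected: [150.0, 90.0, 60.0]. χ² = 43.921. df = 2, critical = 5.991. Reject H₀.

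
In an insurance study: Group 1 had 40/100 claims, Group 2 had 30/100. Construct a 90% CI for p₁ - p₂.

p̂₁ = 0.4, p̂₂ = 0.3. Difference = 0.1. CI = (-0.01, 0.21)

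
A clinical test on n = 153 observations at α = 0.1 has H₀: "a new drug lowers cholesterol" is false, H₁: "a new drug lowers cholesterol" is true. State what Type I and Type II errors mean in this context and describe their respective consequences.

Type I (false positive): concluding that a new drug lowers cholesterol when it is not — approving an ineffective drug — patients take a useless medication and may skip effective alternatives. Type II (false negative): failing to conclude that a new drug lowers cholesterol when it is — shelving an effective drug — patients miss out on a treatment that would have helped. Which is costlier depends on domain priorities and is a judgement call rather than a statistical fact.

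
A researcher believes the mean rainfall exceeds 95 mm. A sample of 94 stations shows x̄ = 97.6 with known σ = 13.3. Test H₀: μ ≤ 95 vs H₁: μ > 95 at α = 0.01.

z = 1.895. Critical value: 2.33. Fail to reject H₀.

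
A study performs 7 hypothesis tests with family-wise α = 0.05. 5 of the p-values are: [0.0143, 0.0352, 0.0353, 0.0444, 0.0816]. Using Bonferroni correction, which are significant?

Bonferroni α = 0.05/7 = 0.00714. None of the given p-values are significant.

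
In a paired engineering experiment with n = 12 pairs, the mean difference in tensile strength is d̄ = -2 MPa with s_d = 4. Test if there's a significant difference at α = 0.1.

t = d̄/(s_d/√n) = -2/(4/√12) = -1.732. df = 11, critical t = ±1.796. Fail to reject H₀.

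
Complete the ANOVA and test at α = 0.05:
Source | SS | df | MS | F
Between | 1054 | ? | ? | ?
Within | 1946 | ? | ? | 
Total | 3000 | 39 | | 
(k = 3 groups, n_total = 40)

df_between = 2, df_within = 37. MS_between = 527.0, MS_within = 52.59. F = 10.02, F_crit ≈ 3.252. Reject H₀.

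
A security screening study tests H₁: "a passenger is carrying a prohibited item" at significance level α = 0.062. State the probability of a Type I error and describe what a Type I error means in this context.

P(Type I error) = α = 0.062. A Type I error is rejecting H₀ when H₀ is actually true (false positive) — here, concluding that a passenger is carrying a prohibited item when in fact this is not the case. Consequence: detaining an innocent passenger — delay and inconvenience.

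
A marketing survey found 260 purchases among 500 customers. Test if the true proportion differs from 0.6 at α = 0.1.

p̂ = 0.52, p₀ = 0.6. z = (p̂ - p₀)/√(p₀(1-p₀)/n) = -3.651. Critical: ±1.645. Reject H₀.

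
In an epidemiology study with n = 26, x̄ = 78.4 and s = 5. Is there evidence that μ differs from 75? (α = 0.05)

t = (x̄ - μ₀)/(s/√n) = (78.4 - 75)/(5/√26) = 3.467. df = 25, critical t = ±2.06. Reject H₀.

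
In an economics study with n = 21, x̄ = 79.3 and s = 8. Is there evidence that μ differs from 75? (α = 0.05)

t = (x̄ - μ₀)/(s/√n) = (79.3 - 75)/(8/√21) = 2.463. df = 20, critical t = ±2.086. Reject H₀.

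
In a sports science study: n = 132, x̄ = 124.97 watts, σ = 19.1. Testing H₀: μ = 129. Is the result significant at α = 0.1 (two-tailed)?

z = (124.97 - 129)/(19.1/√132) = -2.424. Since |z| > 1.645, significant at α = 0.1.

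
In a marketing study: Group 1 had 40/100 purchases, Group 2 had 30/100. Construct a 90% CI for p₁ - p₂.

p̂₁ = 0.4, p̂₂ = 0.3. Difference = 0.1. CI = (-0.01, 0.21)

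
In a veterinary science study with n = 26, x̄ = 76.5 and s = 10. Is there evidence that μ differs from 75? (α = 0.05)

t = (x̄ - μ₀)/(s/√n) = (76.5 - 75)/(10/√26) = 0.765. df = 25, critical t = ±2.06. Fail to reject H₀.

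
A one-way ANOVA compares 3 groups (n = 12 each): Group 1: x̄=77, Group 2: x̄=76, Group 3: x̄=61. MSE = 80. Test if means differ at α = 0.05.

Grand mean = 71.33. SS_between = 1928.0, MS_between = 964.0. F = 12.05, F_crit ≈ 3.285. Reject H₀.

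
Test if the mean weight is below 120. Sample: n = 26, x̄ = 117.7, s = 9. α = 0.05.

t = (117.7 - 120)/(9/√26) = -1.303, df = 25. Critical t = -1.708. Fail to reject H₀.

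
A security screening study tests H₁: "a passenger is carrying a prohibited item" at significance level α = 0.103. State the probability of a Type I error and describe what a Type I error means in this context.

P(Type I error) = α = 0.103. A Type I error is rejecting H₀ when H₀ is actually true (false positive) — here, concluding that a passenger is carrying a prohibited item when in fact this is not the case. Consequence: detaining an innocent passenger — delay and inconvenience.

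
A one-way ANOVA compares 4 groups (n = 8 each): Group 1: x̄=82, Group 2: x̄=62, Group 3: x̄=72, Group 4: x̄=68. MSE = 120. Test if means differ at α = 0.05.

Grand mean = 71.0. SS_between = 1696.0, MS_between = 565.33. F = 4.711, F_crit ≈ 2.947. Reject H₀.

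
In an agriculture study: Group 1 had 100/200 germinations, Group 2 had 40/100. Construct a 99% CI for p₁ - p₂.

p̂₁ = 0.5, p̂₂ = 0.4. Difference = 0.1. CI = (-0.056, 0.256)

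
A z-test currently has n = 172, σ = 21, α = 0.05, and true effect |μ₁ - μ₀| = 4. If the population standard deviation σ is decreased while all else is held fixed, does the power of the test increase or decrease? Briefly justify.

Power increases: a smaller σ shrinks the standard error σ/√n, moving the sampling distribution under H₁ further from the critical value.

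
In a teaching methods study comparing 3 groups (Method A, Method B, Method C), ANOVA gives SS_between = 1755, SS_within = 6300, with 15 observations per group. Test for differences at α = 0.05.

df_between = 2, df_within = 42. F = MS_between/MS_within = 877.5/150.0 = 5.85. F_crit ≈ 3.22. Reject H₀. At least one mean differs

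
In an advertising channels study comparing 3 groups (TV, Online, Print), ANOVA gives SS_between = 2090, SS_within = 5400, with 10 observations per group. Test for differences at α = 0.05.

df_between = 2, df_within = 27. F = MS_between/MS_within = 1045.0/200.0 = 5.225. F_crit ≈ 3.354. Reject H₀. At least one mean differs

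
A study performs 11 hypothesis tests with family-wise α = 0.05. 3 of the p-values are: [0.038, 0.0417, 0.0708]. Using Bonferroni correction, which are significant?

Bonferroni α = 0.05/11 = 0.00455. None of the given p-values are significant.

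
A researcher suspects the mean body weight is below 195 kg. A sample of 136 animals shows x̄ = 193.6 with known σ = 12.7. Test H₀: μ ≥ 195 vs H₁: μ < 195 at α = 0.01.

z = -1.286. Critical value: -2.33. Fail to reject H₀.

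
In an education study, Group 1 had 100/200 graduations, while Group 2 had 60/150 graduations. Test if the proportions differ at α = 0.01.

p̂₁ = 0.5, p̂₂ = 0.4, pooled p̂ = 0.457. z = 1.858. Critical: ±2.576. Fail to reject H₀.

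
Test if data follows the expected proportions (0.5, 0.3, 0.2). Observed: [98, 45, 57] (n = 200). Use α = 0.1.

Expected: [100.0, 60.0, 40.0]. χ² = 11.015. df = 2, critical = 4.605. Reject H₀.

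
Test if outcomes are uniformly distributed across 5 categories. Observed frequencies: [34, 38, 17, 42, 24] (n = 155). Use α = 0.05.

Expected = 31 each. χ² = Σ(O-E)²/E = 13.677. df = 4, critical value = 9.488. Reject H₀.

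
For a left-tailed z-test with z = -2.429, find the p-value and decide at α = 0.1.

p = P(Z < -2.429) = Φ(-2.429) ≈ 0.0076. Since p < 0.1, reject H₀ (significant) at α = 0.1.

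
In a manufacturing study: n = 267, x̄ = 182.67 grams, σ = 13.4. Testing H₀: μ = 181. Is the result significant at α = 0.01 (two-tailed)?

z = (182.67 - 181)/(13.4/√267) = 2.036. Since |z| ≤ 2.576, not significant at α = 0.01.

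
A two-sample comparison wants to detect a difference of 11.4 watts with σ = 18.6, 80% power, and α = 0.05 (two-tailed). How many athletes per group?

n per group = 2(z_α/2 + z_β)²σ²/d² = 2×(1.96 + 0.84)²×18.6²/11.4² = 41.7 → n = 42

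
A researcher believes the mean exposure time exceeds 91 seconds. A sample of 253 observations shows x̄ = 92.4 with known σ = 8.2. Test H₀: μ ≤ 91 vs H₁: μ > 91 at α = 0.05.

z = 2.716. Critical value: 1.645. Reject H₀.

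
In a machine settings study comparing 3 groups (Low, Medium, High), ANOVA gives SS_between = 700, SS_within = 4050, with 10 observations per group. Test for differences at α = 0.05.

df_between = 2, df_within = 27. F = MS_between/MS_within = 350.0/150.0 = 2.333. F_crit ≈ 3.354. Fail to reject H₀.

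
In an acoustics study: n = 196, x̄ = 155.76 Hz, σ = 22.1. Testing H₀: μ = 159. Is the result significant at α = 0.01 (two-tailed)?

z = (155.76 - 159)/(22.1/√196) = -2.052. Since |z| ≤ 2.576, not significant at α = 0.01.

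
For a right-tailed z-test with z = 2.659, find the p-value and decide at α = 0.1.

p = P(Z > 2.659) = 1 - Φ(2.659) ≈ 0.0039. Since p < 0.1, reject H₀ (significant) at α = 0.1.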